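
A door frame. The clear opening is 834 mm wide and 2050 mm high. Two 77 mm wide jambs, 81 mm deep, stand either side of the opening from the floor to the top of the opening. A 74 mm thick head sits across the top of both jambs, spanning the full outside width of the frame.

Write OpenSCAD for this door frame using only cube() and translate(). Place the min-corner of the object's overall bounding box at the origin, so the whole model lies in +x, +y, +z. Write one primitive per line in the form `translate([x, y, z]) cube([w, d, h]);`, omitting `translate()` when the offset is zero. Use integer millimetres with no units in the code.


cube([77, 81, 2050]);
translate([911, 0, 0]) cube([77, 81, 2050]);
translate([0, 0, 2050]) cube([988, 81, 74]);


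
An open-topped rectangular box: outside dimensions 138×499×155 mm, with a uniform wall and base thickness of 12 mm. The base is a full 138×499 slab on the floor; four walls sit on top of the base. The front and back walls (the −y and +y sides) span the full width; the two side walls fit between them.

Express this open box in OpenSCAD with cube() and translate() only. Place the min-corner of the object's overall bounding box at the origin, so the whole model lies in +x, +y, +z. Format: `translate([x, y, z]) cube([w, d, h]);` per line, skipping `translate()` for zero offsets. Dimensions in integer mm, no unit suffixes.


cube([138, 499, 12]);
translate([0, 0, 12]) cube([138, 12, 143]);
translate([0, 487, 12]) cube([138, 12, 143]);
translate([0, 12, 12]) cube([12, 475, 143]);
translate([126, 12, 12]) cube([12, 475, 143]);


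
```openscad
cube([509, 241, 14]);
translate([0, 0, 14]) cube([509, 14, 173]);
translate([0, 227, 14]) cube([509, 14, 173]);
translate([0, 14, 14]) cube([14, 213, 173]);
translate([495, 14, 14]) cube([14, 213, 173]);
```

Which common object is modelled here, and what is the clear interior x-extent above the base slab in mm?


An open box. The internal width is 481 mm.

A 509×241 base slab with four walls standing on it — an open box. The base is 509 mm wide and the walls are 14 mm thick, so the internal width is 509 − 2 × 14 = 481 mm.


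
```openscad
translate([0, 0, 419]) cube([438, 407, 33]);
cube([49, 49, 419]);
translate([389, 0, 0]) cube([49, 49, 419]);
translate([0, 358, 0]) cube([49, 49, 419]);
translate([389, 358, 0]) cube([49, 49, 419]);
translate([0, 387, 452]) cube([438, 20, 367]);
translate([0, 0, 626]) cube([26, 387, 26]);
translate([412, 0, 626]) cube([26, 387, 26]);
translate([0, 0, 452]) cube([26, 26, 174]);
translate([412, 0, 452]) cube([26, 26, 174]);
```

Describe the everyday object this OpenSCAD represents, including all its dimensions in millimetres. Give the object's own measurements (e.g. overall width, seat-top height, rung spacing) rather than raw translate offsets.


A chair. The seat is a 438×407×33 mm slab with its top at z = 452 mm, on four 49×49 mm corner legs (flush with the seat edges, standing on z = 0). A flat backrest 20 mm thick, 367 mm tall, spans the full seat width and rises from the seat top along its +y edge, rear face flush with the rear of the seat. Two armrests of 26×26 mm section run along each side from the seat's front edge to the front of the backrest, top faces 200 mm above the seat top and outer faces flush with the seat's x-edges; a 26×26 mm post under the front of each armrest stands on the seat at the front corner.


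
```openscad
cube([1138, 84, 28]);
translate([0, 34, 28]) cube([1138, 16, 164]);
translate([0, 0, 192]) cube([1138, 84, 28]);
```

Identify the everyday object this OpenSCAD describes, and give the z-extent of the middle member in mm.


An I-beam. The web height is 164 mm.

Two wide flanges with a thin centred web — an I-beam. Overall 220 mm minus two 28 mm flanges gives a web of 220 − 2·28 = 164 mm.


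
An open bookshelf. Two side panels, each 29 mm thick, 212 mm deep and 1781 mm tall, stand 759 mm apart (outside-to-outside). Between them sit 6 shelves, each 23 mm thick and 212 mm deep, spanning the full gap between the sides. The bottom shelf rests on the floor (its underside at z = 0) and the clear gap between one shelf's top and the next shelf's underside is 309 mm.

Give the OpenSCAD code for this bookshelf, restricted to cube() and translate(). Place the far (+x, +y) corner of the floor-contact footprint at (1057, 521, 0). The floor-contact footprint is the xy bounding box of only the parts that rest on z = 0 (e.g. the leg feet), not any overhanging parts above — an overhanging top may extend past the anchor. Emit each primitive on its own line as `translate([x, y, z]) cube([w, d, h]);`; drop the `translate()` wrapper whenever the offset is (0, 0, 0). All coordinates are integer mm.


translate([298, 309, 0]) cube([29, 212, 1781]);
translate([1028, 309, 0]) cube([29, 212, 1781]);
translate([327, 309, 0]) cube([701, 212, 23]);
translate([327, 309, 332]) cube([701, 212, 23]);
translate([327, 309, 664]) cube([701, 212, 23]);
translate([327, 309, 996]) cube([701, 212, 23]);
translate([327, 309, 1328]) cube([701, 212, 23]);
translate([327, 309, 1660]) cube([701, 212, 23]);


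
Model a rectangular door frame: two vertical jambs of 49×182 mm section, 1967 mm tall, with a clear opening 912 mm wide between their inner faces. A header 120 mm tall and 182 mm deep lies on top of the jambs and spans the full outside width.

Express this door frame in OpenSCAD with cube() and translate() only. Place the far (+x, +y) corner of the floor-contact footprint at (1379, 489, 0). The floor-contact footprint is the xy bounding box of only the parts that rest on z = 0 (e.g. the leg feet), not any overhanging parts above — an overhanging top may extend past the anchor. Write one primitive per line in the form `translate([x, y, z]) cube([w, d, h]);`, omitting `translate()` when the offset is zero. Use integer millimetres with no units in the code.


translate([369, 307, 0]) cube([49, 182, 1967]);
translate([1330, 307, 0]) cube([49, 182, 1967]);
translate([369, 307, 1967]) cube([1010, 182, 120]);


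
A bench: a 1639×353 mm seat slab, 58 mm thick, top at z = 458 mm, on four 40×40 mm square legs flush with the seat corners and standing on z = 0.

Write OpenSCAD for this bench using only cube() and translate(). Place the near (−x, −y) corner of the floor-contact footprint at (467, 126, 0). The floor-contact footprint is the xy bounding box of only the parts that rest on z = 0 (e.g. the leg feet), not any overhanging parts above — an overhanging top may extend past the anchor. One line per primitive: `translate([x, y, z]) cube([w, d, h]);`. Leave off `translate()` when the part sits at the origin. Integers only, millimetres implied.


// leg_h = 458 − 58 = 400
translate([467, 126, 400]) cube([1639, 353, 58]);
translate([467, 126, 0]) cube([40, 40, 400]);
translate([467, 439, 0]) cube([40, 40, 400]);
translate([2066, 126, 0]) cube([40, 40, 400]);
translate([2066, 439, 0]) cube([40, 40, 400]);


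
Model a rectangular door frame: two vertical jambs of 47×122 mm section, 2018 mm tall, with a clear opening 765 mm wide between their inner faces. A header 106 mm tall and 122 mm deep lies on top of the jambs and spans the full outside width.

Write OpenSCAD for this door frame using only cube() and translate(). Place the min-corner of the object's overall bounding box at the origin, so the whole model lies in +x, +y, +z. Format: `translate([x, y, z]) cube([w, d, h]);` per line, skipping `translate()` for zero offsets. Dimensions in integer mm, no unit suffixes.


cube([47, 122, 2018]);
translate([812, 0, 0]) cube([47, 122, 2018]);
translate([0, 0, 2018]) cube([859, 122, 106]);


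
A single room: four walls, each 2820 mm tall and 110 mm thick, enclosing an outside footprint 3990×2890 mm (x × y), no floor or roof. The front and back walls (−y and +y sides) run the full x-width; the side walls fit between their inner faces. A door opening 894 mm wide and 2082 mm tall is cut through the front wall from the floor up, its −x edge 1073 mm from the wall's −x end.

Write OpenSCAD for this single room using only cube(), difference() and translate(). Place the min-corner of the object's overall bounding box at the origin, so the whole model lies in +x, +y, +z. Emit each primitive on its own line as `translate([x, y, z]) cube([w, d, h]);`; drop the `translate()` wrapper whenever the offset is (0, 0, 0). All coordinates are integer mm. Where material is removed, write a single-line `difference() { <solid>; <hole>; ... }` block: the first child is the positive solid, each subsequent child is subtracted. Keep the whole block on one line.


difference() { cube([3990, 110, 2820]); translate([1073, 0, 0]) cube([894, 110, 2082]); }
translate([0, 2780, 0]) cube([3990, 110, 2820]);
translate([0, 110, 0]) cube([110, 2670, 2820]);
translate([3880, 110, 0]) cube([110, 2670, 2820]);


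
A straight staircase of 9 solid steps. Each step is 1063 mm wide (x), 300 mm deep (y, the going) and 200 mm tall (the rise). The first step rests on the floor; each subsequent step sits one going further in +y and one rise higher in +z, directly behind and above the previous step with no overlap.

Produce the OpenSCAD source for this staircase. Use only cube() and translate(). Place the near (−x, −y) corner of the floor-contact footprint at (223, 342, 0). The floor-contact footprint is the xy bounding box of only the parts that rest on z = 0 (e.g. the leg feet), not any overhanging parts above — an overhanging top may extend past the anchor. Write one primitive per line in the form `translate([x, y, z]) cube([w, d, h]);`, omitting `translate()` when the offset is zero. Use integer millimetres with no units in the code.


translate([223, 342, 0]) cube([1063, 300, 200]);
translate([223, 642, 200]) cube([1063, 300, 200]);
translate([223, 942, 400]) cube([1063, 300, 200]);
translate([223, 1242, 600]) cube([1063, 300, 200]);
translate([223, 1542, 800]) cube([1063, 300, 200]);
translate([223, 1842, 1000]) cube([1063, 300, 200]);
translate([223, 2142, 1200]) cube([1063, 300, 200]);
translate([223, 2442, 1400]) cube([1063, 300, 200]);
translate([223, 2742, 1600]) cube([1063, 300, 200]);


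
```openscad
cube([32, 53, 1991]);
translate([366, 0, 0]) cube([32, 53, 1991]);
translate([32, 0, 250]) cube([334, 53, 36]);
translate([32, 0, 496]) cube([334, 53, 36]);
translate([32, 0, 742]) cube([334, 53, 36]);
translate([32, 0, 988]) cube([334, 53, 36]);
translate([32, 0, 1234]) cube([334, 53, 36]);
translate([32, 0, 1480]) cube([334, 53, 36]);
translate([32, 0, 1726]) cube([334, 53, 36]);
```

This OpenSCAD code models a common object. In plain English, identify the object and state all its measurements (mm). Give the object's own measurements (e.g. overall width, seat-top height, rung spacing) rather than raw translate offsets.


A straight ladder. Two 32×53 mm vertical rails, 1991 mm tall, stand 398 mm apart (outside-to-outside) with their front faces coplanar on the −y side. 7 rungs, each 53 mm deep and 36 mm tall, span between the inner faces of the rails, front faces flush with the rails. The lowest rung's underside is at z = 250 mm and rungs are spaced 246 mm apart (underside to underside).


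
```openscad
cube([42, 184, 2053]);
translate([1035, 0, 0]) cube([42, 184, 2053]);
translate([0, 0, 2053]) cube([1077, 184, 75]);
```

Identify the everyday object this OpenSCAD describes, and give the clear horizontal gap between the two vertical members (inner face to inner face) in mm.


A door frame. The clear opening width is 993 mm.

Two 2053 mm tall posts with a header on top — a door frame. The left jamb is 42 mm wide at x = 0; the right jamb starts at x = 1035. The clear opening is 1035 − 42 = 993 mm.


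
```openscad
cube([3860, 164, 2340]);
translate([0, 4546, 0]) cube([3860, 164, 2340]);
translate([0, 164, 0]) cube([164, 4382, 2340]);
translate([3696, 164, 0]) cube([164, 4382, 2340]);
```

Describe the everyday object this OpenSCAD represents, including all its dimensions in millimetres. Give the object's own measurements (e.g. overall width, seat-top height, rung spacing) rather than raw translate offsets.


The wall frame of a small rectangular building: four walls, each 2340 mm tall and 164 mm thick, enclosing a footprint 3860 mm (x) by 4710 mm (y) outside-to-outside, with no floor or roof. The front and back walls (the −y and +y sides) span the full width; the two side walls fit between them.


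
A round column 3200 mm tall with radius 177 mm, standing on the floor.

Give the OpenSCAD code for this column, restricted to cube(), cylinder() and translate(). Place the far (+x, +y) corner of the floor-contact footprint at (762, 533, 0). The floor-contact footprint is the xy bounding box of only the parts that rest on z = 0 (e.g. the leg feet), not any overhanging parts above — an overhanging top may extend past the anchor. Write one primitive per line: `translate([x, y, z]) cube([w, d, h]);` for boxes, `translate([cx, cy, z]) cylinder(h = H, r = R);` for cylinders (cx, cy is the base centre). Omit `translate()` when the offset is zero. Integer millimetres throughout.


translate([585, 356, 0]) cylinder(h = 3200, r = 177);


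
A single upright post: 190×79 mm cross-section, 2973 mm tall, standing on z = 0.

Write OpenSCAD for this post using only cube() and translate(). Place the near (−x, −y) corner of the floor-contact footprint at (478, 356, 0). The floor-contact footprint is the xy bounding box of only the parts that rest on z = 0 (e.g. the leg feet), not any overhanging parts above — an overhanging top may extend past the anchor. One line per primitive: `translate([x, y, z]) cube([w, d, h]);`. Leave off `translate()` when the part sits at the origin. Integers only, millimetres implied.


translate([478, 356, 0]) cube([190, 79, 2973]);


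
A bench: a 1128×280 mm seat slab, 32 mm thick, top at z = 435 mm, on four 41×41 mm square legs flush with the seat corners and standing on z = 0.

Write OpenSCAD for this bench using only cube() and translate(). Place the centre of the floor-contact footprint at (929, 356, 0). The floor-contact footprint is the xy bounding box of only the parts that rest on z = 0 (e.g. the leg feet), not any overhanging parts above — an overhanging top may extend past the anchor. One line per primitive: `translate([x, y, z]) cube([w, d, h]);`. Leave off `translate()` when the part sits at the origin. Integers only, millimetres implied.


// leg_h = 435 − 32 = 403
translate([365, 216, 403]) cube([1128, 280, 32]);
translate([365, 216, 0]) cube([41, 41, 403]);
translate([365, 455, 0]) cube([41, 41, 403]);
translate([1452, 216, 0]) cube([41, 41, 403]);
translate([1452, 455, 0]) cube([41, 41, 403]);


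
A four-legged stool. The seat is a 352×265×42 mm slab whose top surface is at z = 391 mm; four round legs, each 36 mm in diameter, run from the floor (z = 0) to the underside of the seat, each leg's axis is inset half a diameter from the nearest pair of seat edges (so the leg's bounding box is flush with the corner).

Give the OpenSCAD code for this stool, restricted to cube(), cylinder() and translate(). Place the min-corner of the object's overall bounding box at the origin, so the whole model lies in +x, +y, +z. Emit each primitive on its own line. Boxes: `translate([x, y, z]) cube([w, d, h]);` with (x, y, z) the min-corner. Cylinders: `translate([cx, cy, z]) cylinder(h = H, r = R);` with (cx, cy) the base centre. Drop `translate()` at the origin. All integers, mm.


// leg_h = 391 - 42 = 349
translate([0, 0, 349]) cube([352, 265, 42]);
translate([18, 18, 0]) cylinder(h = 349, r = 18);
translate([334, 18, 0]) cylinder(h = 349, r = 18);
translate([18, 247, 0]) cylinder(h = 349, r = 18);
translate([334, 247, 0]) cylinder(h = 349, r = 18);


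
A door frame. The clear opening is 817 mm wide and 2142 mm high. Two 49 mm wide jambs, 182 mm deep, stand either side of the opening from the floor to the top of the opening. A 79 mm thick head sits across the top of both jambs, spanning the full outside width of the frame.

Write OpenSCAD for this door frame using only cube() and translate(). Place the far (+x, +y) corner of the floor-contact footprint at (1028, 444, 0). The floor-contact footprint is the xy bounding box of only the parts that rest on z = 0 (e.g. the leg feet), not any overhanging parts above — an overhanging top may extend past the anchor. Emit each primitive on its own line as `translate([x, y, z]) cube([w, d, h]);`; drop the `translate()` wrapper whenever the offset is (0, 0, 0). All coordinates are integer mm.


translate([113, 262, 0]) cube([49, 182, 2142]);
translate([979, 262, 0]) cube([49, 182, 2142]);
translate([113, 262, 2142]) cube([915, 182, 79]);


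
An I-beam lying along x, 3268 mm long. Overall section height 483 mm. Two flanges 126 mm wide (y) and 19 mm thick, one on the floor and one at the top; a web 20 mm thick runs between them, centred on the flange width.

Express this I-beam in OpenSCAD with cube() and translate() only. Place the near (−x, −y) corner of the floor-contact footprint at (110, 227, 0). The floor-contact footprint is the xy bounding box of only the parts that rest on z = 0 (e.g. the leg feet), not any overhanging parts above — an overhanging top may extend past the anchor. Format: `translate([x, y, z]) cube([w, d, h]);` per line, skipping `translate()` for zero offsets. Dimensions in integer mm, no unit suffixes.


translate([110, 227, 0]) cube([3268, 126, 19]);
translate([110, 280, 19]) cube([3268, 20, 445]);
translate([110, 227, 464]) cube([3268, 126, 19]);


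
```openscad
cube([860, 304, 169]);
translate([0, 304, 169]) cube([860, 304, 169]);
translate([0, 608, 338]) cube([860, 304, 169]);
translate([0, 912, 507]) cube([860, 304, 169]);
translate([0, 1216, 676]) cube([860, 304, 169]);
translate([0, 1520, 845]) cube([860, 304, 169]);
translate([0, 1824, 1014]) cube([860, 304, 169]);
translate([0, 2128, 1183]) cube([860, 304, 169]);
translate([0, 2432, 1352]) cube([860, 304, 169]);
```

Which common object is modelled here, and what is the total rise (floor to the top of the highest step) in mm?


A staircase. The total rise is 1521 mm.

9 identical blocks, each offset up and back from the previous — a staircase. Each step is 169 mm tall and there are 9 of them, so the total rise is 9 × 169 = 1521 mm.


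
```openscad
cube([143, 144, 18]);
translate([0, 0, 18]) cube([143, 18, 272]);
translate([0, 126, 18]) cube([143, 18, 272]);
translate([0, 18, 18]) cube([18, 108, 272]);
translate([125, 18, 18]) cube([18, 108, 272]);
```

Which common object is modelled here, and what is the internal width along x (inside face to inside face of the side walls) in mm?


An open box. The internal width is 107 mm.

A 143×144 base slab with four walls standing on it — an open box. The base is 143 mm wide and the walls are 18 mm thick, so the internal width is 143 − 2 × 18 = 107 mm.


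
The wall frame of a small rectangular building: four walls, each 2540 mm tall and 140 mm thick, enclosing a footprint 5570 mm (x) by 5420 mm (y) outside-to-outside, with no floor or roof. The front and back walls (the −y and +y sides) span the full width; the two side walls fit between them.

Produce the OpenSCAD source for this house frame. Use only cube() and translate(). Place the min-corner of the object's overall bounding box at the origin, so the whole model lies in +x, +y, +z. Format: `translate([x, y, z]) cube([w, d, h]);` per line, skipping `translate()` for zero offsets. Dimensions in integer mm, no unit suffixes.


cube([5570, 140, 2540]);
translate([0, 5280, 0]) cube([5570, 140, 2540]);
translate([0, 140, 0]) cube([140, 5140, 2540]);
translate([5430, 140, 0]) cube([140, 5140, 2540]);


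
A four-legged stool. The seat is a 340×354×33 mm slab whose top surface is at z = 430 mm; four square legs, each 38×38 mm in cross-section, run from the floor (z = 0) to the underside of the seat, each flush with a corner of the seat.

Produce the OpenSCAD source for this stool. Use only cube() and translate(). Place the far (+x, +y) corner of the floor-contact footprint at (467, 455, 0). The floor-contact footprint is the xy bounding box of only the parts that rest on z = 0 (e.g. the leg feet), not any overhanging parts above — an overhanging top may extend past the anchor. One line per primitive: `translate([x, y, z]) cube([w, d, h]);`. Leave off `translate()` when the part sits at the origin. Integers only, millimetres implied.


translate([127, 101, 397]) cube([340, 354, 33]);
translate([127, 101, 0]) cube([38, 38, 397]);
translate([429, 101, 0]) cube([38, 38, 397]);
translate([127, 417, 0]) cube([38, 38, 397]);
translate([429, 417, 0]) cube([38, 38, 397]);


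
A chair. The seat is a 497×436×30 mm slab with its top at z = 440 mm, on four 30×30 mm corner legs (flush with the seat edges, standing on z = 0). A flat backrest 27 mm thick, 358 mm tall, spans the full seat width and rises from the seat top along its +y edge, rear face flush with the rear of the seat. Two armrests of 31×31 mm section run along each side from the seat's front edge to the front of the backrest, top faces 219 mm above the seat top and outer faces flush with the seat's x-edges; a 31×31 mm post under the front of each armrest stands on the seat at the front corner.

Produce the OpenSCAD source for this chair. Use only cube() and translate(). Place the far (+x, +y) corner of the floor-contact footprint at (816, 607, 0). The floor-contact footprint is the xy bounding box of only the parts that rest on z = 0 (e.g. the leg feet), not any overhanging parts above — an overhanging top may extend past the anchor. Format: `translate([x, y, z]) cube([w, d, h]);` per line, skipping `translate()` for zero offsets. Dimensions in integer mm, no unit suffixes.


translate([319, 171, 410]) cube([497, 436, 30]);
translate([319, 171, 0]) cube([30, 30, 410]);
translate([786, 171, 0]) cube([30, 30, 410]);
translate([319, 577, 0]) cube([30, 30, 410]);
translate([786, 577, 0]) cube([30, 30, 410]);
translate([319, 580, 440]) cube([497, 27, 358]);
translate([319, 171, 628]) cube([31, 409, 31]);
translate([785, 171, 628]) cube([31, 409, 31]);
translate([319, 171, 440]) cube([31, 31, 188]);
translate([785, 171, 440]) cube([31, 31, 188]);


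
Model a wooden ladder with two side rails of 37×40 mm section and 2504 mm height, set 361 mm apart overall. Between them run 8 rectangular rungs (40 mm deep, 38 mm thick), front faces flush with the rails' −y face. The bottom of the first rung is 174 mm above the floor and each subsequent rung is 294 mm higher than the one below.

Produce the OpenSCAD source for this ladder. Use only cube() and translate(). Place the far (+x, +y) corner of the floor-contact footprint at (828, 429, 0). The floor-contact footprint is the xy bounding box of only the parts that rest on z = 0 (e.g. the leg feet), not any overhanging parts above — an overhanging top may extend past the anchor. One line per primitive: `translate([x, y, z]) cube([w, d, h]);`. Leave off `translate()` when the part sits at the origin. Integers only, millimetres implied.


// rung span = 361 - 2*37 = 287
// rung[k] z = 174 + k*294
translate([467, 389, 0]) cube([37, 40, 2504]);
translate([791, 389, 0]) cube([37, 40, 2504]);
translate([504, 389, 174]) cube([287, 40, 38]);
translate([504, 389, 468]) cube([287, 40, 38]);
translate([504, 389, 762]) cube([287, 40, 38]);
translate([504, 389, 1056]) cube([287, 40, 38]);
translate([504, 389, 1350]) cube([287, 40, 38]);
translate([504, 389, 1644]) cube([287, 40, 38]);
translate([504, 389, 1938]) cube([287, 40, 38]);
translate([504, 389, 2232]) cube([287, 40, 38]);


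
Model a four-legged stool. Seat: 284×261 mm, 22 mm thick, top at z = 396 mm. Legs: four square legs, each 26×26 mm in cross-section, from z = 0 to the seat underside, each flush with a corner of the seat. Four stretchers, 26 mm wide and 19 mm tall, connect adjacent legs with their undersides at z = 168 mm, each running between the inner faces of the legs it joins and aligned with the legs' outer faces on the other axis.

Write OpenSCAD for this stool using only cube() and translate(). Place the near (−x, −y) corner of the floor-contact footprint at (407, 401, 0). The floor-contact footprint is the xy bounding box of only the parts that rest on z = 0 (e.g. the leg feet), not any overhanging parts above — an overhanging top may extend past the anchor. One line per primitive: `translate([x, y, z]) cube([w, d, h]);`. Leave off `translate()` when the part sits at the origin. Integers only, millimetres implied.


// leg_h = 396 - 22 = 374
// stretcher span = 284 - 2*26 = 232
translate([407, 401, 374]) cube([284, 261, 22]);
translate([407, 401, 0]) cube([26, 26, 374]);
translate([665, 401, 0]) cube([26, 26, 374]);
translate([407, 636, 0]) cube([26, 26, 374]);
translate([665, 636, 0]) cube([26, 26, 374]);
translate([433, 401, 168]) cube([232, 26, 19]);
translate([433, 636, 168]) cube([232, 26, 19]);
translate([407, 427, 168]) cube([26, 209, 19]);
translate([665, 427, 168]) cube([26, 209, 19]);


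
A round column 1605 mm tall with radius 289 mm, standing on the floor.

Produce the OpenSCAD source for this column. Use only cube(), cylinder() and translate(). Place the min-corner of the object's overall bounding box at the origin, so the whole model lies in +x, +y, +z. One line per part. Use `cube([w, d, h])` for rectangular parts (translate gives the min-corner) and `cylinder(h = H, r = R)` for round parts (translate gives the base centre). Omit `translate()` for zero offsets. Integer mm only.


translate([289, 289, 0]) cylinder(h = 1605, r = 289);


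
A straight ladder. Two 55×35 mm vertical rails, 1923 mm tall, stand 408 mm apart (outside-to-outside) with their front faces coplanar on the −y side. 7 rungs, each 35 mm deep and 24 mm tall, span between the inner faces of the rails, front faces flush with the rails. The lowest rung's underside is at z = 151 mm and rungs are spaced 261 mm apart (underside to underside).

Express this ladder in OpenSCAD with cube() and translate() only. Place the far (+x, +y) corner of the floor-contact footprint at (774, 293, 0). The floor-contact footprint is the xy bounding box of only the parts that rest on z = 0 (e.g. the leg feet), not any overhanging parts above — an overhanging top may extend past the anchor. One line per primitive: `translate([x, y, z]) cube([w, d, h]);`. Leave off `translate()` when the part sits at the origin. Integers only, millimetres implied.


translate([366, 258, 0]) cube([55, 35, 1923]);
translate([719, 258, 0]) cube([55, 35, 1923]);
translate([421, 258, 151]) cube([298, 35, 24]);
translate([421, 258, 412]) cube([298, 35, 24]);
translate([421, 258, 673]) cube([298, 35, 24]);
translate([421, 258, 934]) cube([298, 35, 24]);
translate([421, 258, 1195]) cube([298, 35, 24]);
translate([421, 258, 1456]) cube([298, 35, 24]);
translate([421, 258, 1717]) cube([298, 35, 24]);


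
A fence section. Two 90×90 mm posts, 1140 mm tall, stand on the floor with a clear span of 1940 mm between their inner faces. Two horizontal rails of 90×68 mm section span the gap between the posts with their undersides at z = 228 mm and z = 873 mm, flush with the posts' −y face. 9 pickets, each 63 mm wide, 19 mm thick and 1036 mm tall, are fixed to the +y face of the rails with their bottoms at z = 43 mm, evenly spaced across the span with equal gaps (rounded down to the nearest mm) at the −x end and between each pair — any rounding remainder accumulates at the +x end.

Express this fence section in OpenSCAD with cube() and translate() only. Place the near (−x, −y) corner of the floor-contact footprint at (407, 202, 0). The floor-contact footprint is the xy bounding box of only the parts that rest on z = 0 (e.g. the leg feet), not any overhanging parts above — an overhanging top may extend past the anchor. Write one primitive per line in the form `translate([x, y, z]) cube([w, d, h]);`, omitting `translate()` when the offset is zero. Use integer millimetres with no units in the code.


translate([407, 202, 0]) cube([90, 90, 1140]);
translate([2437, 202, 0]) cube([90, 90, 1140]);
translate([497, 202, 228]) cube([1940, 90, 68]);
translate([497, 202, 873]) cube([1940, 90, 68]);
translate([634, 292, 43]) cube([63, 19, 1036]);
translate([834, 292, 43]) cube([63, 19, 1036]);
translate([1034, 292, 43]) cube([63, 19, 1036]);
translate([1234, 292, 43]) cube([63, 19, 1036]);
translate([1434, 292, 43]) cube([63, 19, 1036]);
translate([1634, 292, 43]) cube([63, 19, 1036]);
translate([1834, 292, 43]) cube([63, 19, 1036]);
translate([2034, 292, 43]) cube([63, 19, 1036]);
translate([2234, 292, 43]) cube([63, 19, 1036]);


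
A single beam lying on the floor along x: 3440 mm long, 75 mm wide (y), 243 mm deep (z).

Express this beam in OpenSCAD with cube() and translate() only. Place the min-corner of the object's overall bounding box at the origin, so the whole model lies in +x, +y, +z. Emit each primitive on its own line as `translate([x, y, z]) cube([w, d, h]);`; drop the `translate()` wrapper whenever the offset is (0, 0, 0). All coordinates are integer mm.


cube([3440, 75, 243]);


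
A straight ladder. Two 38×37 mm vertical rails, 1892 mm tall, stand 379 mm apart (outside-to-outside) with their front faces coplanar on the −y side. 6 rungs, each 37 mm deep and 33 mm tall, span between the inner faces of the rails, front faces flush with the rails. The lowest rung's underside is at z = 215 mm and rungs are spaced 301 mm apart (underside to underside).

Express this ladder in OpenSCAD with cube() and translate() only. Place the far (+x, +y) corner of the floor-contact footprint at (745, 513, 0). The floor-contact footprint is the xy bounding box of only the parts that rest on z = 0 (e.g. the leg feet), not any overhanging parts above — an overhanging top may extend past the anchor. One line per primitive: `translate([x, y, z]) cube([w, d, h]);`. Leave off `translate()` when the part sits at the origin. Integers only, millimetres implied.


// rung span = 379 - 2*38 = 303
// rung[k] z = 215 + k*301
translate([366, 476, 0]) cube([38, 37, 1892]);
translate([707, 476, 0]) cube([38, 37, 1892]);
translate([404, 476, 215]) cube([303, 37, 33]);
translate([404, 476, 516]) cube([303, 37, 33]);
translate([404, 476, 817]) cube([303, 37, 33]);
translate([404, 476, 1118]) cube([303, 37, 33]);
translate([404, 476, 1419]) cube([303, 37, 33]);
translate([404, 476, 1720]) cube([303, 37, 33]);


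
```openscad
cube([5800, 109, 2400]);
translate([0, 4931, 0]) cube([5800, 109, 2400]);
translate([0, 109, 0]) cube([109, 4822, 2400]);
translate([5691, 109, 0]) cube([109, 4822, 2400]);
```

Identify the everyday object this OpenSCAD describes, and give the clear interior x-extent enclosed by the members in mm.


A house (or room) frame. The interior width is 5582 mm.

Four 2400 mm walls enclosing a rectangle with no floor or roof — a room or house frame. Outside width is 5800 mm and wall thickness is 109 mm, so the interior width is 5800 − 2 × 109 = 5582 mm.


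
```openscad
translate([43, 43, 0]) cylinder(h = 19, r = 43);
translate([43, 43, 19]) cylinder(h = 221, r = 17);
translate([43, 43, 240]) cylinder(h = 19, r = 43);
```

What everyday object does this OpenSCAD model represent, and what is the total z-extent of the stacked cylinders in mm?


A spool. The overall height is 259 mm.

Three coaxial cylinders, large–small–large — a spool. Two 19 mm flanges and a 221 mm core give 19 + 221 + 19 = 259 mm.


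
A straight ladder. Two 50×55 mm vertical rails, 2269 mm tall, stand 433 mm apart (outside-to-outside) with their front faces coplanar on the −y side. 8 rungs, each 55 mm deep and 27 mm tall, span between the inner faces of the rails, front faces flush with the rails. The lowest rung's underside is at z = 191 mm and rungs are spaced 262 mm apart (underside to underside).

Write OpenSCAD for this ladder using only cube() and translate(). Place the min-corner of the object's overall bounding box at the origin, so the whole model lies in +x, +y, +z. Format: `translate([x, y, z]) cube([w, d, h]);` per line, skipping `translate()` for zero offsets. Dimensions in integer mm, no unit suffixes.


cube([50, 55, 2269]);
translate([383, 0, 0]) cube([50, 55, 2269]);
translate([50, 0, 191]) cube([333, 55, 27]);
translate([50, 0, 453]) cube([333, 55, 27]);
translate([50, 0, 715]) cube([333, 55, 27]);
translate([50, 0, 977]) cube([333, 55, 27]);
translate([50, 0, 1239]) cube([333, 55, 27]);
translate([50, 0, 1501]) cube([333, 55, 27]);
translate([50, 0, 1763]) cube([333, 55, 27]);
translate([50, 0, 2025]) cube([333, 55, 27]);


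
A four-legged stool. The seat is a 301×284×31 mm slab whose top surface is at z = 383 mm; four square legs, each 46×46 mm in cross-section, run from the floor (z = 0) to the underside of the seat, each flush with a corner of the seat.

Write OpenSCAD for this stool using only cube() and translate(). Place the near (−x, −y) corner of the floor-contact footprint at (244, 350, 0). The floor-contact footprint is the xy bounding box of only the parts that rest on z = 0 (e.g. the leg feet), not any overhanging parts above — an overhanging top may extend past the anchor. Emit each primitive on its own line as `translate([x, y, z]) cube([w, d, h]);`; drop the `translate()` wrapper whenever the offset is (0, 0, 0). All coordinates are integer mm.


translate([244, 350, 352]) cube([301, 284, 31]);
translate([244, 350, 0]) cube([46, 46, 352]);
translate([499, 350, 0]) cube([46, 46, 352]);
translate([244, 588, 0]) cube([46, 46, 352]);
translate([499, 588, 0]) cube([46, 46, 352]);


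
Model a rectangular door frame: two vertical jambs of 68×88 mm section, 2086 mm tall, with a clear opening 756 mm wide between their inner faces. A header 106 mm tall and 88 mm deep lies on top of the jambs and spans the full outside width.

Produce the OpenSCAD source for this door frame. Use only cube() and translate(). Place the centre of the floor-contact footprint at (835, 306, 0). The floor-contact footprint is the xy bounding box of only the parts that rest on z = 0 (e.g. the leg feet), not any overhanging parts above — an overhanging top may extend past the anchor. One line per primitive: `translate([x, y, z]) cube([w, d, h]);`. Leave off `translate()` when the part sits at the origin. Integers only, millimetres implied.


translate([389, 262, 0]) cube([68, 88, 2086]);
translate([1213, 262, 0]) cube([68, 88, 2086]);
translate([389, 262, 2086]) cube([892, 88, 106]);


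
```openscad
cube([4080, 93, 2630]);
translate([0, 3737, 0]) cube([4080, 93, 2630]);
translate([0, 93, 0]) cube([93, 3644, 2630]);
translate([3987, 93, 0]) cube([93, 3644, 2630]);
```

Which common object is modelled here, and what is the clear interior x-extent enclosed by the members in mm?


A house (or room) frame. The interior width is 3894 mm.

Four 2630 mm walls enclosing a rectangle with no floor or roof — a room or house frame. Outside width is 4080 mm and wall thickness is 93 mm, so the interior width is 4080 − 2 × 93 = 3894 mm.


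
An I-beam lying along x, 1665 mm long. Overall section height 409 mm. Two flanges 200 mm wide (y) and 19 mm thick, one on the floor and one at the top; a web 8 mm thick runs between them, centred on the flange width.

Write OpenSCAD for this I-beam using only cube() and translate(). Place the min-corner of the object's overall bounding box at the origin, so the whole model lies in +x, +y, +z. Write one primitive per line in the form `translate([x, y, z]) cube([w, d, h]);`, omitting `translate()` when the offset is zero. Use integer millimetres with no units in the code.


cube([1665, 200, 19]);
translate([0, 96, 19]) cube([1665, 8, 371]);
translate([0, 0, 390]) cube([1665, 200, 19]);


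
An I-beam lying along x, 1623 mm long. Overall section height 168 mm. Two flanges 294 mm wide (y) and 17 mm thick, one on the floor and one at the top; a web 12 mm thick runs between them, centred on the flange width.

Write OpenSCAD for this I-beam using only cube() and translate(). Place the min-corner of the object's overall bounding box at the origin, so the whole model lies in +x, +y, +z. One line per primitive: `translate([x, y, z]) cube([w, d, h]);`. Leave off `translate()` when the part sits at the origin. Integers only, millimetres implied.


cube([1623, 294, 17]);
translate([0, 141, 17]) cube([1623, 12, 134]);
translate([0, 0, 151]) cube([1623, 294, 17]);


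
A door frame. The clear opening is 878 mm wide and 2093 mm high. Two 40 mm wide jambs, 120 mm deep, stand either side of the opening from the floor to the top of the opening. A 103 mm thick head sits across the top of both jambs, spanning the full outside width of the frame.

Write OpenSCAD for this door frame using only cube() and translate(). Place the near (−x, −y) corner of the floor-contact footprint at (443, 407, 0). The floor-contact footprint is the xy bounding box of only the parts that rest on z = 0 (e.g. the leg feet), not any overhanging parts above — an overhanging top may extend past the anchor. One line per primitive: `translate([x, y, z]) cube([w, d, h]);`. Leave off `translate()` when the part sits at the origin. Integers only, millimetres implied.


translate([443, 407, 0]) cube([40, 120, 2093]);
translate([1361, 407, 0]) cube([40, 120, 2093]);
translate([443, 407, 2093]) cube([958, 120, 103]);


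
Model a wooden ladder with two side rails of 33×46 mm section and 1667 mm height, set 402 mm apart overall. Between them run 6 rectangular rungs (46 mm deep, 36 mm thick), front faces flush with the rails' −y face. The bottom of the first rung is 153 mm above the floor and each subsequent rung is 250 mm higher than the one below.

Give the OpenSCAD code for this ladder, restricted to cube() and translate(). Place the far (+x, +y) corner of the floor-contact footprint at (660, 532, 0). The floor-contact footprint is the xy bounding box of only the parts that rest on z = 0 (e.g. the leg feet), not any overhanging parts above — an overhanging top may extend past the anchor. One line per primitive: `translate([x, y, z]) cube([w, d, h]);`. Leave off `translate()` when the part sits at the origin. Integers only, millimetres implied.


translate([258, 486, 0]) cube([33, 46, 1667]);
translate([627, 486, 0]) cube([33, 46, 1667]);
translate([291, 486, 153]) cube([336, 46, 36]);
translate([291, 486, 403]) cube([336, 46, 36]);
translate([291, 486, 653]) cube([336, 46, 36]);
translate([291, 486, 903]) cube([336, 46, 36]);
translate([291, 486, 1153]) cube([336, 46, 36]);
translate([291, 486, 1403]) cube([336, 46, 36]);


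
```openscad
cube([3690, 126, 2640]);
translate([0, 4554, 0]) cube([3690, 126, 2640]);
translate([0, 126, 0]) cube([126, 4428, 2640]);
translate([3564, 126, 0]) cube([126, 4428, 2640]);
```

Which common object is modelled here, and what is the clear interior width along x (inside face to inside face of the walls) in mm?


A house (or room) frame. The interior width is 3438 mm.

Four 2640 mm walls enclosing a rectangle with no floor or roof — a room or house frame. Outside width is 3690 mm and wall thickness is 126 mm, so the interior width is 3690 − 2 × 126 = 3438 mm.


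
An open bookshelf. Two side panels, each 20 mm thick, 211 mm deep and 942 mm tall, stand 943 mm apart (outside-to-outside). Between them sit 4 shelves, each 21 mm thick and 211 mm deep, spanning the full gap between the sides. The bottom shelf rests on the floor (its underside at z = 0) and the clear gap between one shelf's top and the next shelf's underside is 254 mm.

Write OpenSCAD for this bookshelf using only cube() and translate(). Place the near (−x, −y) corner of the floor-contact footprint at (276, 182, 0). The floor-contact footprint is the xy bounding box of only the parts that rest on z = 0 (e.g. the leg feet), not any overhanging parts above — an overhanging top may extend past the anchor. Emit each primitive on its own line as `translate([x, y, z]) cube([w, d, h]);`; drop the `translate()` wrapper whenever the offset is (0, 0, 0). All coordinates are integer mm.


translate([276, 182, 0]) cube([20, 211, 942]);
translate([1199, 182, 0]) cube([20, 211, 942]);
translate([296, 182, 0]) cube([903, 211, 21]);
translate([296, 182, 275]) cube([903, 211, 21]);
translate([296, 182, 550]) cube([903, 211, 21]);
translate([296, 182, 825]) cube([903, 211, 21]);
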